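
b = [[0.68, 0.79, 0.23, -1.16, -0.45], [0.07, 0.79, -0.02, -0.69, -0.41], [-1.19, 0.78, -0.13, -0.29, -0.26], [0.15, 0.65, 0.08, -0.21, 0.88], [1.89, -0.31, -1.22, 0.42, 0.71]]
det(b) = 0.394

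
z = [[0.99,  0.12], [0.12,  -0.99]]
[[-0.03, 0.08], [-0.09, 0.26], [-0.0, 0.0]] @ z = [[-0.02,  -0.08], [-0.06,  -0.27], [0.00,  0.00]]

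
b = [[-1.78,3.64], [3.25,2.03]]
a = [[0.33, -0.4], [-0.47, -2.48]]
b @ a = [[-2.3, -8.32], [0.12, -6.33]]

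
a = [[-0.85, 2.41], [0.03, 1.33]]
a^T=[[-0.85, 0.03], [2.41, 1.33]]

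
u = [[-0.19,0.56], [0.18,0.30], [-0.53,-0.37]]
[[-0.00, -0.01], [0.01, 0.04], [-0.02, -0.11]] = u @ [[0.03, 0.18], [0.01, 0.04]]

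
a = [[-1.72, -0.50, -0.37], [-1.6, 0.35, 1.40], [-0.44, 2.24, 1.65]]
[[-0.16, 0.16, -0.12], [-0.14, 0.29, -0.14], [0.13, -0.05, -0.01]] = a@ [[0.07,-0.08,0.07],[0.11,-0.15,0.03],[-0.05,0.15,-0.03]]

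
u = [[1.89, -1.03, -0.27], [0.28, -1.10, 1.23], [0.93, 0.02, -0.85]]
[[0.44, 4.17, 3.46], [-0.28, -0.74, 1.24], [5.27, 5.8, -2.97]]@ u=[[5.22, -4.97, 2.07], [0.42, 1.13, -1.89], [8.82, -11.87, 8.24]]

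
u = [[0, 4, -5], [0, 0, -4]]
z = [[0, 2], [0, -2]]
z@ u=[[0, 0, -8], [0, 0, 8]]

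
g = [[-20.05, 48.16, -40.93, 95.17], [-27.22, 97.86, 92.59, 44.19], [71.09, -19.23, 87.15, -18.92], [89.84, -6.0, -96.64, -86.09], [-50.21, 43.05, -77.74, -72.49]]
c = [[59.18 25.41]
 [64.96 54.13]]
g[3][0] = 89.84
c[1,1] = 54.13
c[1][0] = 64.96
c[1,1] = 54.13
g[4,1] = 43.05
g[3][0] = 89.84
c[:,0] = [59.18, 64.96]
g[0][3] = 95.17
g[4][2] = -77.74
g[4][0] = -50.21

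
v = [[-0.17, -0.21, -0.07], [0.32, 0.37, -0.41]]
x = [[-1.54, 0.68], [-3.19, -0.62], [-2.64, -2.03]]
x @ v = [[0.48, 0.58, -0.17], [0.34, 0.44, 0.48], [-0.2, -0.2, 1.02]]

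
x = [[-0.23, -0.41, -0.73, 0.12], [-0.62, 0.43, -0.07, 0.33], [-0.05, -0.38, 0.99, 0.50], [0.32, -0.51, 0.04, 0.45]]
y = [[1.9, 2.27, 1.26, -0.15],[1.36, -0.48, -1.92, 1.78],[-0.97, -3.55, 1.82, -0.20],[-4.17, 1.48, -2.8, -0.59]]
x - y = [[-2.13, -2.68, -1.99, 0.27], [-1.98, 0.91, 1.85, -1.45], [0.92, 3.17, -0.83, 0.7], [4.49, -1.99, 2.84, 1.04]]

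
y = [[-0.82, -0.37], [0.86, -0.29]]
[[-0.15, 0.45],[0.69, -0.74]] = y @ [[0.54, -0.73],[-0.79, 0.4]]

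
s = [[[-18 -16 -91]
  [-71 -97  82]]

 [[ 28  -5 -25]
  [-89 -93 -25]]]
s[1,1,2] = -25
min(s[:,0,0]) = -18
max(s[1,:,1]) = -5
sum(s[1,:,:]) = -209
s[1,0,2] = -25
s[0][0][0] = -18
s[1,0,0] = 28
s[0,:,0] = [-18, -71]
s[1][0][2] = -25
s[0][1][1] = -97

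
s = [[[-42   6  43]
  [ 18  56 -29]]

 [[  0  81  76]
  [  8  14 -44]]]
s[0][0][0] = -42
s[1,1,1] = 14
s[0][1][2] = -29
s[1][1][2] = -44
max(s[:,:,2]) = 76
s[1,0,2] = 76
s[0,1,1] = 56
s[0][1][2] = -29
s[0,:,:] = [[-42, 6, 43], [18, 56, -29]]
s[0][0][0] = -42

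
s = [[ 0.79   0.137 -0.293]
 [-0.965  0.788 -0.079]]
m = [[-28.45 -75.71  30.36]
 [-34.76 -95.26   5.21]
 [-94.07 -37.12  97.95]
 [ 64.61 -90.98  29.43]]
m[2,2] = 97.95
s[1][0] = -0.965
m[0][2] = 30.36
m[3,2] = 29.43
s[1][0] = -0.965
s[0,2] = -0.293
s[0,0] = 0.79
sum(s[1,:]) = -0.25599999999999995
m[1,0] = -34.76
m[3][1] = -90.98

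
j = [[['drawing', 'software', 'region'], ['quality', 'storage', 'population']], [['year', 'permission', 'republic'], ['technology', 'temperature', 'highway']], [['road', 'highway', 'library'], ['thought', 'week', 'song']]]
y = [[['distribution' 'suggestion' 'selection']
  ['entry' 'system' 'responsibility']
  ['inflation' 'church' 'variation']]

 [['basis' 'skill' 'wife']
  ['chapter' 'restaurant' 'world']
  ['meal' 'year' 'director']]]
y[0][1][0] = 'entry'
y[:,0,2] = ['selection', 'wife']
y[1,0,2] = 'wife'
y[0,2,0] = 'inflation'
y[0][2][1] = 'church'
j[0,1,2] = 'population'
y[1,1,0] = 'chapter'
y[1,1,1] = 'restaurant'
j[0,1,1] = 'storage'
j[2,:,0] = ['road', 'thought']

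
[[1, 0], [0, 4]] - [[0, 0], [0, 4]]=[[1, 0], [0, 0]]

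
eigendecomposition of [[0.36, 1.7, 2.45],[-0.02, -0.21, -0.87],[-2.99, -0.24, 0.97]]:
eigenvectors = [[0.15-0.64j, (0.15+0.64j), 0.17+0.00j],[(-0.05+0.23j), -0.05-0.23j, (-0.81+0j)],[(0.71+0j), (0.71-0j), (0.56+0j)]]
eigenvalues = [(0.36+2.61j), (0.36-2.61j), (0.4+0j)]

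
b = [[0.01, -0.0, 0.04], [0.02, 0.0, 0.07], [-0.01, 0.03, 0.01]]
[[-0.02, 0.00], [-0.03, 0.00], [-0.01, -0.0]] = b@[[-0.07,0.17], [-0.07,-0.03], [-0.39,-0.01]]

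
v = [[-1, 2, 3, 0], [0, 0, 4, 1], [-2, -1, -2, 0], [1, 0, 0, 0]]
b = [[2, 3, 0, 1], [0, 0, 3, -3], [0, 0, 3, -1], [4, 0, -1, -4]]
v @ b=[[-2, -3, 15, -10], [4, 0, 11, -8], [-4, -6, -9, 3], [2, 3, 0, 1]]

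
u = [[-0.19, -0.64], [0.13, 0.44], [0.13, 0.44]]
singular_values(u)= [0.93, 0.0]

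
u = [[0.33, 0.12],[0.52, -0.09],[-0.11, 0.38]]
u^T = [[0.33, 0.52, -0.11], [0.12, -0.09, 0.38]]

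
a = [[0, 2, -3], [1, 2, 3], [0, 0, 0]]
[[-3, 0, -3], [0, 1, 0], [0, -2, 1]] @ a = [[0, -6, 9], [1, 2, 3], [-2, -4, -6]]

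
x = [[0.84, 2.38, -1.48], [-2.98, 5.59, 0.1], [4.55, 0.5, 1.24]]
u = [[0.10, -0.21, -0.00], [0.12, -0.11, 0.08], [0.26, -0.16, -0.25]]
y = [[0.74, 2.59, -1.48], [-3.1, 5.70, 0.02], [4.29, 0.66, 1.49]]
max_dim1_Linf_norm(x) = 5.59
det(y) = 57.68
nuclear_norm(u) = 0.72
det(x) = 55.51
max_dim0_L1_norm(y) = 8.95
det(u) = -0.01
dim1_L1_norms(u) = [0.31, 0.31, 0.67]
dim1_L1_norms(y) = [4.81, 8.82, 6.44]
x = u + y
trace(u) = -0.26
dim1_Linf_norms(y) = [2.59, 5.7, 4.29]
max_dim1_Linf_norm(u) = 0.26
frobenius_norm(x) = 8.44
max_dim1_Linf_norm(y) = 5.7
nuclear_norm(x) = 13.21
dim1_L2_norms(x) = [2.93, 6.34, 4.74]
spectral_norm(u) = 0.44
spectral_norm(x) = 6.86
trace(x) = 7.67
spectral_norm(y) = 6.98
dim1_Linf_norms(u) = [0.21, 0.12, 0.26]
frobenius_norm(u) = 0.49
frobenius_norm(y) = 8.52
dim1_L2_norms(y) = [3.07, 6.49, 4.59]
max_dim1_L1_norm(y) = 8.82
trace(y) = 7.93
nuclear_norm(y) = 13.34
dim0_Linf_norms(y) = [4.29, 5.7, 1.49]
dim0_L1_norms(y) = [8.13, 8.95, 2.99]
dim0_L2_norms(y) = [5.34, 6.3, 2.1]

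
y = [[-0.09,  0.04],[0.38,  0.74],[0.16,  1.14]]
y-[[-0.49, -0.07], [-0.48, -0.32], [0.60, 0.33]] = [[0.40, 0.11], [0.86, 1.06], [-0.44, 0.81]]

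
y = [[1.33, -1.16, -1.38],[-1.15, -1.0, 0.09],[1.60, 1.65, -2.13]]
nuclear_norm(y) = 6.34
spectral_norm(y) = 3.55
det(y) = 5.72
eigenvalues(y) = [(1.52+0j), (-1.66+1j), (-1.66-1j)]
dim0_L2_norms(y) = [2.38, 2.25, 2.54]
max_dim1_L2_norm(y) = 3.13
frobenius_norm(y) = 4.14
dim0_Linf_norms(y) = [1.6, 1.65, 2.13]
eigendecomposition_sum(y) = [[1.24+0.00j, (-0.89-0j), -0.49+0.00j], [(-0.55+0j), 0.40+0.00j, 0.22+0.00j], [0.29+0.00j, (-0.21-0j), -0.12+0.00j]] + [[(0.04+0.42j),-0.13+0.88j,-0.44-0.13j], [-0.30+0.19j,(-0.7+0.22j),-0.06-0.38j], [(0.65+0.73j),(0.93+1.81j),(-1.01+0.35j)]] + [[(0.04-0.42j), (-0.13-0.88j), -0.44+0.13j], [-0.30-0.19j, (-0.7-0.22j), -0.06+0.38j], [(0.65-0.73j), (0.93-1.81j), (-1.01-0.35j)]]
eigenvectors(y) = [[(-0.89+0j), -0.31-0.22j, -0.31+0.22j], [(0.4+0j), (0.05-0.31j), (0.05+0.31j)], [(-0.21+0j), -0.87+0.00j, -0.87-0.00j]]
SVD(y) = [[-0.38, -0.9, -0.21], [0.33, -0.34, 0.88], [-0.86, 0.27, 0.43]] @ diag([3.550382496642929, 1.9742505333255396, 0.8160998463394941]) @ [[-0.64, -0.37, 0.67], [-0.19, 0.93, 0.33], [-0.75, 0.08, -0.66]]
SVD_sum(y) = [[0.86, 0.5, -0.91], [-0.74, -0.43, 0.79], [1.96, 1.14, -2.07]] + [[0.34, -1.65, -0.58], [0.13, -0.63, -0.22], [-0.1, 0.49, 0.17]] + [[0.13,-0.01,0.11], [-0.54,0.06,-0.48], [-0.26,0.03,-0.23]]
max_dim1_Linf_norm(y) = 2.13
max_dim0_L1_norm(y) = 4.08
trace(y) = -1.80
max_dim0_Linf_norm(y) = 2.13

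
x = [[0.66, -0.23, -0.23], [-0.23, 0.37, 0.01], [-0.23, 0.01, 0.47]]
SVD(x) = [[-0.81, -0.16, -0.56], [0.37, 0.61, -0.70], [0.45, -0.78, -0.44]] @ diag([0.8917385408932936, 0.4159595571609741, 0.19230190194573216]) @ [[-0.81, 0.37, 0.45], [-0.16, 0.61, -0.78], [-0.56, -0.7, -0.44]]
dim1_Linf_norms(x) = [0.66, 0.37, 0.47]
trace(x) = 1.50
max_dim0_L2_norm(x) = 0.74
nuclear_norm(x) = 1.50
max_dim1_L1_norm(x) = 1.12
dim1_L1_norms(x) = [1.12, 0.61, 0.71]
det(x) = 0.07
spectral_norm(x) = 0.89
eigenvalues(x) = [0.89, 0.19, 0.42]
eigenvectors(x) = [[-0.81, 0.56, 0.16], [0.37, 0.70, -0.61], [0.45, 0.44, 0.78]]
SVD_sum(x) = [[0.59, -0.27, -0.33], [-0.27, 0.12, 0.15], [-0.33, 0.15, 0.18]] + [[0.01, -0.04, 0.05], [-0.04, 0.16, -0.20], [0.05, -0.20, 0.25]] + [[0.06, 0.08, 0.05], [0.08, 0.09, 0.06], [0.05, 0.06, 0.04]]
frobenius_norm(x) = 1.00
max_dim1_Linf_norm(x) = 0.66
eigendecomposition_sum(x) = [[0.59, -0.27, -0.33], [-0.27, 0.12, 0.15], [-0.33, 0.15, 0.18]] + [[0.06, 0.08, 0.05], [0.08, 0.09, 0.06], [0.05, 0.06, 0.04]] + [[0.01, -0.04, 0.05],[-0.04, 0.16, -0.20],[0.05, -0.2, 0.25]]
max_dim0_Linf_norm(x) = 0.66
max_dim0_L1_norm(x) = 1.12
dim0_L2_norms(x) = [0.74, 0.44, 0.52]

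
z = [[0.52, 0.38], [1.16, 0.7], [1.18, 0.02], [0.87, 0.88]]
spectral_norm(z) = 2.18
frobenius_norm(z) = 2.27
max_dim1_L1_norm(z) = 1.86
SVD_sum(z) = [[0.56, 0.30], [1.19, 0.64], [0.92, 0.50], [1.04, 0.56]] + [[-0.04,0.08], [-0.03,0.06], [0.26,-0.48], [-0.17,0.32]]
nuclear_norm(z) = 2.84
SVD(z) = [[-0.29, -0.13], [-0.62, -0.10], [-0.48, 0.82], [-0.54, -0.55]] @ diag([2.1765749812235504, 0.6610759041983764]) @ [[-0.88, -0.48], [0.48, -0.88]]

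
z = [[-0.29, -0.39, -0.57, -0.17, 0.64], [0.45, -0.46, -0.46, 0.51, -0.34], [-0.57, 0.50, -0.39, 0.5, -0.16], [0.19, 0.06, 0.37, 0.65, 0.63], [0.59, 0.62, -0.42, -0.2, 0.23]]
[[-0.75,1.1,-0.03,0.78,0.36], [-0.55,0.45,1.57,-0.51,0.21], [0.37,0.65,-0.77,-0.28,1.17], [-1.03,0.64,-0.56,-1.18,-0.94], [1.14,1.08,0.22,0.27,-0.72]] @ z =[[1.09, 0.04, 0.07, 1.11, -0.28], [-0.51, 0.89, -0.78, 0.73, -1.03], [1.26, -0.12, -0.8, -0.53, 0.23], [0.13, -0.83, 0.47, -0.36, -1.75], [-0.34, -1.26, -0.83, 0.79, 0.33]]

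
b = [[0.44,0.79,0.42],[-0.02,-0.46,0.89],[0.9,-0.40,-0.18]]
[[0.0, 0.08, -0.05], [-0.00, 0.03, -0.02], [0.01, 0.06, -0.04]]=b@[[0.01, 0.09, -0.06],[0.00, 0.02, -0.02],[0.00, 0.05, -0.03]]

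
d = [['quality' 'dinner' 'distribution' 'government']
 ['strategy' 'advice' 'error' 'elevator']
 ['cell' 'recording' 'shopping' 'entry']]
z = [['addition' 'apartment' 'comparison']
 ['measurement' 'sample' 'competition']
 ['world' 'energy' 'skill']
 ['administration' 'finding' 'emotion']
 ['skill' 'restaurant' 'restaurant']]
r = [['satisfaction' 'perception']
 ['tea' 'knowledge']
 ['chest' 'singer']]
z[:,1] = ['apartment', 'sample', 'energy', 'finding', 'restaurant']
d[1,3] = 'elevator'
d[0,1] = 'dinner'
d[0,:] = ['quality', 'dinner', 'distribution', 'government']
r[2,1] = 'singer'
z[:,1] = ['apartment', 'sample', 'energy', 'finding', 'restaurant']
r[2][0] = 'chest'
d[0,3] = 'government'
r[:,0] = ['satisfaction', 'tea', 'chest']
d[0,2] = 'distribution'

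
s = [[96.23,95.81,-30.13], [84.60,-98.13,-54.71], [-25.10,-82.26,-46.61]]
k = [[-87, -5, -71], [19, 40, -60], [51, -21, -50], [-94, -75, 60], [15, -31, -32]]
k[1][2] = -60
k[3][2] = 60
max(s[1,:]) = 84.6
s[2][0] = -25.1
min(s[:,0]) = -25.1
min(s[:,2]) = -54.71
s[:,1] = [95.81, -98.13, -82.26]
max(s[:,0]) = 96.23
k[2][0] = 51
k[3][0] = -94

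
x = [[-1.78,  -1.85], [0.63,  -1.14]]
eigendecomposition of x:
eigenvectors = [[0.86+0.00j, 0.86-0.00j], [(-0.15-0.48j), (-0.15+0.48j)]]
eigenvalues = [(-1.46+1.03j), (-1.46-1.03j)]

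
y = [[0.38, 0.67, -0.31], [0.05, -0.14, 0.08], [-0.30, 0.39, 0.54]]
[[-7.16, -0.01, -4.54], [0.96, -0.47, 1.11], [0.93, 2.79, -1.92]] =y @[[-4.56, -3.75, 1.04],[-6.35, 2.66, -6.55],[3.78, 1.17, 1.75]]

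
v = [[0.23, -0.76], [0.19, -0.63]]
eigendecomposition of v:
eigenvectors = [[0.96,0.77], [0.29,0.64]]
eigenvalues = [0.0, -0.4]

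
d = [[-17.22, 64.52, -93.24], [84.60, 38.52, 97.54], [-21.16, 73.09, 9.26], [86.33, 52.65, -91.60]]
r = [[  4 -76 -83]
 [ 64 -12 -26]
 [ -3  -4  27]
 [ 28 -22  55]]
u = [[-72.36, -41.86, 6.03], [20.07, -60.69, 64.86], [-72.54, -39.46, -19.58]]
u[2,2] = -19.58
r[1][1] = -12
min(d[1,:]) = 38.52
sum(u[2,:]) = -131.57999999999998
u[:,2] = [6.03, 64.86, -19.58]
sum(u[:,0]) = -124.83000000000001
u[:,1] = [-41.86, -60.69, -39.46]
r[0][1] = -76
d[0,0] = -17.22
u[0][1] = -41.86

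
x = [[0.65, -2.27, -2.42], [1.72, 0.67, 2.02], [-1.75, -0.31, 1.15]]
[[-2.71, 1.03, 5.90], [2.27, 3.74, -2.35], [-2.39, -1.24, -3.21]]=x @ [[0.92, 1.49, 0.83], [1.69, -1.01, -0.57], [-0.22, 0.92, -1.68]]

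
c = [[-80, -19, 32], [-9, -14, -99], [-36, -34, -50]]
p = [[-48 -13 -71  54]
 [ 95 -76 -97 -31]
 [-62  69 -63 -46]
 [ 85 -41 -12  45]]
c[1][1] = -14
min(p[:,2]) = -97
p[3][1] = -41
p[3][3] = 45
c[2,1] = -34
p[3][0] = 85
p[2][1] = 69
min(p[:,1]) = -76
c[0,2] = 32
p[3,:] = [85, -41, -12, 45]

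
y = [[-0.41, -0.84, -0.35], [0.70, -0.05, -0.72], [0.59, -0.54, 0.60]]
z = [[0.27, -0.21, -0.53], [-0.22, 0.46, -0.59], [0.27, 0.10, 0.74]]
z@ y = [[-0.57, 0.07, -0.26], [0.06, 0.48, -0.61], [0.4, -0.63, 0.28]]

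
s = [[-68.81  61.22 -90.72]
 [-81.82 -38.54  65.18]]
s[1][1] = -38.54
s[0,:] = [-68.81, 61.22, -90.72]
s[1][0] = -81.82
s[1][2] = 65.18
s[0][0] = -68.81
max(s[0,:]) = 61.22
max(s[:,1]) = 61.22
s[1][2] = 65.18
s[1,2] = 65.18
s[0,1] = 61.22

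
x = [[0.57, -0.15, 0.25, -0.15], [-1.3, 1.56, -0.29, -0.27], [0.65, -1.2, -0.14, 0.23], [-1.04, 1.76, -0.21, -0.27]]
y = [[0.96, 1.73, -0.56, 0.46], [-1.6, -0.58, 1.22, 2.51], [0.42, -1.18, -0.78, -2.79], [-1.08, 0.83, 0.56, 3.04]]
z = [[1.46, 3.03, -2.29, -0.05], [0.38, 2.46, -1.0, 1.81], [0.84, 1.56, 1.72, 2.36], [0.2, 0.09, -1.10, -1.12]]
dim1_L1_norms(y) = [3.71, 5.91, 5.17, 5.51]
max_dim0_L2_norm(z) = 4.2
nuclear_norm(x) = 4.12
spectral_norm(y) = 5.42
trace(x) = 1.72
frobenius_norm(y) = 6.04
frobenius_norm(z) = 6.42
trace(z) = 4.52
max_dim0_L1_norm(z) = 7.14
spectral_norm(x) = 3.25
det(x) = -0.03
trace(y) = 2.64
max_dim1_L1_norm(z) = 6.83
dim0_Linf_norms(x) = [1.3, 1.76, 0.29, 0.27]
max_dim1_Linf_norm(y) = 3.04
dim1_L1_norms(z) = [6.83, 5.65, 6.48, 2.51]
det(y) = 0.04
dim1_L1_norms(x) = [1.12, 3.42, 2.22, 3.28]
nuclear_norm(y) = 8.46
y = x @ z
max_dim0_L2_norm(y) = 4.85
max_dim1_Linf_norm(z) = 3.03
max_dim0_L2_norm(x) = 2.64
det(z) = -0.08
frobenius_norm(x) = 3.31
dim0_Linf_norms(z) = [1.46, 3.03, 2.29, 2.36]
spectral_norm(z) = 5.13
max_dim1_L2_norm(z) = 4.07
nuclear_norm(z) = 9.86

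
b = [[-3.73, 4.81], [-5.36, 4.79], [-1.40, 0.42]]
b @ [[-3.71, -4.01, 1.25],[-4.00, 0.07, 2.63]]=[[-5.4,15.29,7.99], [0.73,21.83,5.90], [3.51,5.64,-0.65]]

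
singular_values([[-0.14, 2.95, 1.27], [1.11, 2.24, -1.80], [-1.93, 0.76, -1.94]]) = [3.85, 2.97, 2.06]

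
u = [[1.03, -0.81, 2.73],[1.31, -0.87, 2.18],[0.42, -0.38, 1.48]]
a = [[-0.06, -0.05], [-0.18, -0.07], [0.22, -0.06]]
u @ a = [[0.68, -0.16],  [0.56, -0.14],  [0.37, -0.08]]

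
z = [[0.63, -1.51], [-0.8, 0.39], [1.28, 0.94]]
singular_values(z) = [1.82, 1.63]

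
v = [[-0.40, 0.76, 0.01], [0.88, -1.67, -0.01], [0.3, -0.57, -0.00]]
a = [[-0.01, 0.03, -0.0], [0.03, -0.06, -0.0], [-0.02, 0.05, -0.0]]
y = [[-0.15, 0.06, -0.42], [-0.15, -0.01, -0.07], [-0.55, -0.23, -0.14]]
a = y @ v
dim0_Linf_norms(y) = [0.55, 0.23, 0.42]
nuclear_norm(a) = 0.10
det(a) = 0.00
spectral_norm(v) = 2.17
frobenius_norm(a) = 0.09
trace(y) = -0.30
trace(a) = -0.07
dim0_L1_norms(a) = [0.06, 0.14, 0.0]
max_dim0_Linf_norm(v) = 1.67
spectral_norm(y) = 0.68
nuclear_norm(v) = 2.18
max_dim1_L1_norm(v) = 2.56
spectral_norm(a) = 0.09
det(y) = -0.01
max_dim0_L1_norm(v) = 3.0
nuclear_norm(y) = 1.09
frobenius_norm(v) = 2.17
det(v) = -0.00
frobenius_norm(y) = 0.78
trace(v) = -2.07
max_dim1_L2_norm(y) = 0.61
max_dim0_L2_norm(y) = 0.59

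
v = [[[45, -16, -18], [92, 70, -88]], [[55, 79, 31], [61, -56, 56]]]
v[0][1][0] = 92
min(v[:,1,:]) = -88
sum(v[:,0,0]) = 100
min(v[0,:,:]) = -88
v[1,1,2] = 56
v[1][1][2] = 56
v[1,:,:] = [[55, 79, 31], [61, -56, 56]]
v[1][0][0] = 55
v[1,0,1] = 79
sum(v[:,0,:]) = 176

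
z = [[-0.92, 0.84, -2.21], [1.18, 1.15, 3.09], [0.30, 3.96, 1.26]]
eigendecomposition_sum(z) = [[-0.21,-0.81,-0.64], [0.63,2.41,1.89], [0.76,2.90,2.27]] + [[0.01, 0.01, -0.00], [0.0, 0.0, -0.0], [-0.00, -0.0, 0.0]] + [[-0.71, 1.65, -1.57], [0.55, -1.26, 1.20], [-0.46, 1.06, -1.01]]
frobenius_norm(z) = 6.00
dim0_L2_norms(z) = [1.53, 4.21, 4.0]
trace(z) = 1.49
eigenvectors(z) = [[0.21,-0.93,0.71],  [-0.62,-0.05,-0.54],  [-0.75,0.37,0.46]]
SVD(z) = [[-0.23, -0.68, -0.7], [0.64, 0.44, -0.63], [0.74, -0.59, 0.33]] @ diag([4.990950199921202, 3.338962761589664, 0.006616541696739875]) @ [[0.24, 0.69, 0.68],[0.29, -0.72, 0.63],[-0.93, -0.05, 0.37]]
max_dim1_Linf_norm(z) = 3.96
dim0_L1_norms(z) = [2.4, 5.95, 6.56]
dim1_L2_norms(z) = [2.54, 3.5, 4.17]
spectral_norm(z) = 4.99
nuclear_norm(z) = 8.34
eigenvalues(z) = [4.47, 0.01, -2.99]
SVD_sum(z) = [[-0.27, -0.79, -0.78],  [0.76, 2.20, 2.17],  [0.87, 2.54, 2.50]] + [[-0.65,  1.63,  -1.43], [0.42,  -1.05,  0.92], [-0.57,  1.42,  -1.24]] + [[0.00, 0.0, -0.00], [0.00, 0.0, -0.00], [-0.0, -0.00, 0.00]]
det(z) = -0.11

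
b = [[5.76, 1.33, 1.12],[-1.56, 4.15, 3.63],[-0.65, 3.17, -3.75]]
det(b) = -169.36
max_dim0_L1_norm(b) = 8.65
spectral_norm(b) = 6.11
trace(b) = 6.16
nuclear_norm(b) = 16.68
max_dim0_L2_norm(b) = 6.0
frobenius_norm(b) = 9.67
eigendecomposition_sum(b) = [[2.88+0.53j, 0.71-2.56j, (0.44-1.01j)], [(-0.79+2.71j), 2.38+0.93j, 0.93+0.52j], [(-0.3+0.94j), (0.82+0.35j), 0.32+0.19j]] + [[(2.88-0.53j), 0.71+2.56j, (0.44+1.01j)], [-0.79-2.71j, (2.38-0.93j), 0.93-0.52j], [(-0.3-0.94j), 0.82-0.35j, (0.32-0.19j)]] + [[0.00-0.00j, -0.08-0.00j, 0.24-0.00j], [(0.02-0j), (-0.62-0j), 1.78-0.00j], [-0.04+0.00j, (1.53+0j), (-4.38+0j)]]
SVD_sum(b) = [[5.31, 0.76, 2.34], [0.52, 0.07, 0.23], [-1.52, -0.22, -0.67]] + [[0.14, -0.30, -0.22],[-2.0, 4.31, 3.14],[-0.20, 0.42, 0.31]] + [[0.32, 0.87, -1.00], [-0.08, -0.23, 0.26], [1.07, 2.96, -3.39]]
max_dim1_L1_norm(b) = 9.34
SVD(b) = [[-0.96, 0.07, 0.28], [-0.09, -0.99, -0.07], [0.27, -0.1, 0.96]] @ diag([6.1098051715807795, 5.7311428894197745, 4.836536151666594]) @ [[-0.91,-0.13,-0.4], [0.35,-0.76,-0.55], [0.23,0.64,-0.73]]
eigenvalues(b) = [(5.58+1.65j), (5.58-1.65j), (-5+0j)]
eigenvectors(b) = [[(0.7+0j), (0.7-0j), (-0.05+0j)],[-0.07+0.67j, (-0.07-0.67j), -0.38+0.00j],[-0.03+0.23j, -0.03-0.23j, 0.93+0.00j]]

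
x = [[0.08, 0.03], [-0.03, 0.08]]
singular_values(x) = [0.09, 0.09]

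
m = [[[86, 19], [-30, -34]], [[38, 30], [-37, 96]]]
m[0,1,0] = -30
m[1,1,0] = -37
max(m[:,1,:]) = 96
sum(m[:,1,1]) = 62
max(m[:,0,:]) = 86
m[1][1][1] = 96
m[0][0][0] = 86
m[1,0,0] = 38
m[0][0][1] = 19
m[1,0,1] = 30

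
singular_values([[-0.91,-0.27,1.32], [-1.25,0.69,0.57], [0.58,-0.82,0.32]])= [2.09, 1.33, 0.0]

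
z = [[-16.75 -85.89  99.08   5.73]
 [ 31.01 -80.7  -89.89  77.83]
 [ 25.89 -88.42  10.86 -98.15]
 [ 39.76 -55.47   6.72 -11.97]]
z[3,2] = 6.72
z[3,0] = 39.76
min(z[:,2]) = -89.89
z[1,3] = 77.83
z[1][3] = 77.83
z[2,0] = 25.89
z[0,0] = -16.75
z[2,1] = -88.42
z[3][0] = 39.76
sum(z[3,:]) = -20.96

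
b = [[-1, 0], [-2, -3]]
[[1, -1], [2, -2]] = b@[[-1, 1], [0, 0]]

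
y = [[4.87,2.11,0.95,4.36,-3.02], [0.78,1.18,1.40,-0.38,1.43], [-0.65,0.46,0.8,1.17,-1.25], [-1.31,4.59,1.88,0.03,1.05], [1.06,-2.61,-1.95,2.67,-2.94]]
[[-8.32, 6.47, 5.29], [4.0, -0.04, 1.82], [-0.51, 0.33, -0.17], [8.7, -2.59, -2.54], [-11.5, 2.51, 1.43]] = y@[[-0.78,  1.12,  0.97], [0.96,  -0.19,  -0.84], [1.26,  0.5,  0.97], [-1.16,  -0.56,  0.81], [0.89,  -1.12,  0.70]]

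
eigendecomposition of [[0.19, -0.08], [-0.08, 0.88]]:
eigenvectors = [[-0.99,0.11], [-0.11,-0.99]]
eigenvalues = [0.18, 0.89]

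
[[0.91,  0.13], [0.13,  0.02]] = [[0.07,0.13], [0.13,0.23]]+[[0.84,0.00], [0.00,-0.21]]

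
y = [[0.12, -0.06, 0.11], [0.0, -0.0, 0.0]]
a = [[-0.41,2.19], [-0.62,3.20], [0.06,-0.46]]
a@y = [[-0.05, 0.02, -0.05], [-0.07, 0.04, -0.07], [0.01, -0.0, 0.01]]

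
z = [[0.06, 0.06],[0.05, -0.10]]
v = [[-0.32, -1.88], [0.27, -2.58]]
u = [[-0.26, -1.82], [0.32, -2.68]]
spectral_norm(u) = 3.24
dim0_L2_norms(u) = [0.41, 3.24]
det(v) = 1.33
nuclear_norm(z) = 0.19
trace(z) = -0.04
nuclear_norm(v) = 3.61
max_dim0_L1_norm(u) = 4.5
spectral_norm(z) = 0.12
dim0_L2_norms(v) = [0.42, 3.19]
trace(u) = -2.94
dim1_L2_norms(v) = [1.91, 2.59]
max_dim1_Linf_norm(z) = 0.1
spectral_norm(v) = 3.19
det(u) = 1.28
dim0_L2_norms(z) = [0.08, 0.12]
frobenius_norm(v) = 3.22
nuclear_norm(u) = 3.64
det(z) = -0.01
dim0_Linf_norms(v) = [0.32, 2.58]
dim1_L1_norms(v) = [2.2, 2.85]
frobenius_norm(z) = 0.14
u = z + v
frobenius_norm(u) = 3.27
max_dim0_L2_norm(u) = 3.24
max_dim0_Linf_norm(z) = 0.1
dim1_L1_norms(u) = [2.08, 3.0]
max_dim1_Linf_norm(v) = 2.58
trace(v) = -2.90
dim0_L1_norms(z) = [0.11, 0.16]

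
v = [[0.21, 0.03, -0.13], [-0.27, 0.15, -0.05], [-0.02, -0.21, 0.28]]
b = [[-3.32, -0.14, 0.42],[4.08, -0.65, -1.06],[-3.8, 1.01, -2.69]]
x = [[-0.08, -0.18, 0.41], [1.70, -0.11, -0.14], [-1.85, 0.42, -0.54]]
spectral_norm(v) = 0.39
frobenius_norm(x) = 2.65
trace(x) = -0.73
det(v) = 0.00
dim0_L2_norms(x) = [2.51, 0.47, 0.69]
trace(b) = -6.66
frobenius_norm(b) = 7.22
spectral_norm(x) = 2.56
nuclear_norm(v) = 0.76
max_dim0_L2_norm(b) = 6.49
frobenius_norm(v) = 0.53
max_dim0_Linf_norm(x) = 1.85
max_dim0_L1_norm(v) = 0.5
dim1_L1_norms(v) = [0.37, 0.47, 0.51]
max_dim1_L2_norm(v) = 0.35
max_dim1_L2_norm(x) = 1.97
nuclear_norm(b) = 10.03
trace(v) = 0.64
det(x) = -0.01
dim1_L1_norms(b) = [3.88, 5.79, 7.5]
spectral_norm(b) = 6.61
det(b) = -10.77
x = v @ b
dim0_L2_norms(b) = [6.49, 1.21, 2.92]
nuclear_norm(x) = 3.25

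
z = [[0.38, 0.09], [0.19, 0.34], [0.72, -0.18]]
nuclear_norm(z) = 1.23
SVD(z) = [[-0.45, -0.28], [-0.20, -0.89], [-0.87, 0.35]] @ diag([0.8370436592951171, 0.39288409541980657]) @ [[-1.0, 0.06], [-0.06, -1.00]]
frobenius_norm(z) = 0.92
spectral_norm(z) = 0.84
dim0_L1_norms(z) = [1.29, 0.61]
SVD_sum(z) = [[0.37, -0.02], [0.17, -0.01], [0.73, -0.04]] + [[0.01, 0.11], [0.02, 0.35], [-0.01, -0.14]]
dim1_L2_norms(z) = [0.39, 0.39, 0.74]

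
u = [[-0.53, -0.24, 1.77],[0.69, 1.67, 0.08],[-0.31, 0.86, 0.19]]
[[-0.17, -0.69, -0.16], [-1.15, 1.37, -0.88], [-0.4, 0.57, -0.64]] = u@[[-0.35, 0.15, 0.26], [-0.53, 0.77, -0.63], [-0.27, -0.24, -0.1]]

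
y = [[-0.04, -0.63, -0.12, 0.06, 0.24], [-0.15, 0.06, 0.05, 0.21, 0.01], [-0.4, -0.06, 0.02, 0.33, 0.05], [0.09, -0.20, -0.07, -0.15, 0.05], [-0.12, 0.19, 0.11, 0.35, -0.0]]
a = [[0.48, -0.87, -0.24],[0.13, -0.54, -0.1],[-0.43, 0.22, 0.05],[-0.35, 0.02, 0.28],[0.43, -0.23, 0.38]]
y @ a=[[0.03,0.29,0.17], [-0.15,0.11,0.10], [-0.3,0.38,0.21], [0.12,-0.00,-0.03], [-0.20,0.03,0.11]]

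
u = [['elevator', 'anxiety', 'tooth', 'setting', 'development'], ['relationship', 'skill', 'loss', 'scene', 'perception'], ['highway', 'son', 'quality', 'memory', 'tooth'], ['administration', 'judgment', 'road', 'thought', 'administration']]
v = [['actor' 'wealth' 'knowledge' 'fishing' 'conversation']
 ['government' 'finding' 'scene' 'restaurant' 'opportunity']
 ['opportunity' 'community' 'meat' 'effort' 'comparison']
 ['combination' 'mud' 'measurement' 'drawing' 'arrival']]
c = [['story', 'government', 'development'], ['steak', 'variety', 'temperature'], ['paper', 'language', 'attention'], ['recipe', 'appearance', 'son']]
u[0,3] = 'setting'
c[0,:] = ['story', 'government', 'development']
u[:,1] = ['anxiety', 'skill', 'son', 'judgment']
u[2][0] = 'highway'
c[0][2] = 'development'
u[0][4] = 'development'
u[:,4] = ['development', 'perception', 'tooth', 'administration']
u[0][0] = 'elevator'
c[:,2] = ['development', 'temperature', 'attention', 'son']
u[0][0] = 'elevator'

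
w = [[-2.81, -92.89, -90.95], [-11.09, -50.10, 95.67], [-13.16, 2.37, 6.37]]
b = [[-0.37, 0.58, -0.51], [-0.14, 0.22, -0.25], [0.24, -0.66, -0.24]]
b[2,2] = -0.242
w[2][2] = 6.37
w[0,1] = -92.89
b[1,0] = -0.135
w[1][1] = -50.1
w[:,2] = [-90.95, 95.67, 6.37]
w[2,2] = 6.37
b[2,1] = -0.656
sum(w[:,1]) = -140.62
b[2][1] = -0.656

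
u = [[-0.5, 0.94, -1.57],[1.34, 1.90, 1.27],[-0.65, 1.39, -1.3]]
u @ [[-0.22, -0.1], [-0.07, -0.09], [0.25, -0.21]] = [[-0.35, 0.3], [-0.11, -0.57], [-0.28, 0.21]]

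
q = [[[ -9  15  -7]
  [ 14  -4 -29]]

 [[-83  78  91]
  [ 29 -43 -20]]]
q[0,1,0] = 14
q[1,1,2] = -20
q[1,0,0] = -83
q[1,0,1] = 78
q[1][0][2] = 91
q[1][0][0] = -83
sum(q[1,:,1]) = 35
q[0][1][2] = -29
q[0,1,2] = -29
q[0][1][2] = -29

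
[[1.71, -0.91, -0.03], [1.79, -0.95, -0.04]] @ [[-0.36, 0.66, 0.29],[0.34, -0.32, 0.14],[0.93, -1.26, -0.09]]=[[-0.95, 1.46, 0.37], [-1.00, 1.54, 0.39]]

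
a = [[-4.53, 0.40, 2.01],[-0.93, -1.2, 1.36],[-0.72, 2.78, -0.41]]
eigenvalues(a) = [0.7, -4.46, -2.38]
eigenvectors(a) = [[0.35, 0.96, 0.60], [0.42, 0.28, -0.35], [0.83, -0.02, 0.72]]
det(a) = 7.42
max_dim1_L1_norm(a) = 6.94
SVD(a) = [[-0.96,-0.00,-0.29], [-0.25,-0.48,0.84], [-0.14,0.88,0.46]] @ diag([5.190403318998715, 3.1857026582110732, 0.44878943792610954]) @ [[0.90, -0.09, -0.43], [-0.06, 0.95, -0.32], [0.43, 0.31, 0.85]]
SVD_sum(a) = [[-4.47, 0.45, 2.12],  [-1.18, 0.12, 0.56],  [-0.65, 0.07, 0.31]] + [[0.0, -0.01, 0.0], [0.08, -1.44, 0.48], [-0.16, 2.65, -0.89]] + [[-0.06, -0.04, -0.11], [0.16, 0.12, 0.32], [0.09, 0.06, 0.17]]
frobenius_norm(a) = 6.11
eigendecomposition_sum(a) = [[-0.07, 0.27, 0.19], [-0.09, 0.32, 0.23], [-0.17, 0.63, 0.45]] + [[-3.91, -1.64, 2.49],[-1.16, -0.49, 0.74],[0.1, 0.04, -0.06]] + [[-0.54, 1.78, -0.68], [0.32, -1.03, 0.39], [-0.64, 2.11, -0.80]]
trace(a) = -6.14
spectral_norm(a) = 5.19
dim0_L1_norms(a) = [6.18, 4.38, 3.78]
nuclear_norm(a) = 8.82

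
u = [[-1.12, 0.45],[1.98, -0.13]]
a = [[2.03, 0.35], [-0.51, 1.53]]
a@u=[[-1.58,0.87], [3.6,-0.43]]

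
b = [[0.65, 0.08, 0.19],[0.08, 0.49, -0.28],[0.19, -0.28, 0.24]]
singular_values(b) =[0.73, 0.65, 0.0]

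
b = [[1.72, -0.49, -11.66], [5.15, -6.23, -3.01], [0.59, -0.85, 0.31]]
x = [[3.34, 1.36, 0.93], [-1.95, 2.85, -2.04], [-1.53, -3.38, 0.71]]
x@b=[[13.3, -10.90, -42.75], [10.12, -15.07, 13.53], [-19.62, 21.2, 28.23]]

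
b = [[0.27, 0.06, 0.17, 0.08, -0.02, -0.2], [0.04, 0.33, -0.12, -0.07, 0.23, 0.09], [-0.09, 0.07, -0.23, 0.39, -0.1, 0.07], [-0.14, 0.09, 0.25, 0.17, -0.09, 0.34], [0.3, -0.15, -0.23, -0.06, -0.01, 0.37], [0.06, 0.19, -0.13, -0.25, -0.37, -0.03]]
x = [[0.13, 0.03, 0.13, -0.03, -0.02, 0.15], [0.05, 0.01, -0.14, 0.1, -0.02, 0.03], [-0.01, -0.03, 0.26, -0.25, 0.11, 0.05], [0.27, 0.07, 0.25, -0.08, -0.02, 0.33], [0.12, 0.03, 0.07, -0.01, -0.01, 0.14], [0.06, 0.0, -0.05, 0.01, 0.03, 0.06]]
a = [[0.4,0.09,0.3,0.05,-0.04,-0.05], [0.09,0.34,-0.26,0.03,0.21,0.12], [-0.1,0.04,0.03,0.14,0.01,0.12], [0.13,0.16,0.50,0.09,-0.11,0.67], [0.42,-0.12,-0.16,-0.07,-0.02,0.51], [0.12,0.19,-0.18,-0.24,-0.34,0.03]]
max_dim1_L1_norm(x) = 1.02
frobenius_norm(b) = 1.18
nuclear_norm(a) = 3.11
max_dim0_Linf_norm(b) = 0.39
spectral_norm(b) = 0.59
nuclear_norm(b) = 2.83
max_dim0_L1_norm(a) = 1.5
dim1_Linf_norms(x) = [0.15, 0.14, 0.26, 0.33, 0.14, 0.06]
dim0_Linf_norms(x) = [0.27, 0.07, 0.26, 0.25, 0.11, 0.33]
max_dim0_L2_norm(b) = 0.55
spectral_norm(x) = 0.64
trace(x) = 0.37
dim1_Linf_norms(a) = [0.4, 0.34, 0.14, 0.67, 0.51, 0.34]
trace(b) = 0.50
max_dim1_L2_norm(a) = 0.87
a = x + b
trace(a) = 0.87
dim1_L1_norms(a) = [0.93, 1.05, 0.44, 1.66, 1.3, 1.1]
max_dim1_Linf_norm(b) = 0.39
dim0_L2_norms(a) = [0.62, 0.45, 0.68, 0.31, 0.42, 0.86]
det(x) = -0.00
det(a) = -0.01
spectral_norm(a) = 1.01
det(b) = -0.01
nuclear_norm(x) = 1.10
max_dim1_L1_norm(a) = 1.66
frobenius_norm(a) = 1.44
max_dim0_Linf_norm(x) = 0.33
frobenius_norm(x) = 0.74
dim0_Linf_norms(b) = [0.3, 0.33, 0.25, 0.39, 0.37, 0.37]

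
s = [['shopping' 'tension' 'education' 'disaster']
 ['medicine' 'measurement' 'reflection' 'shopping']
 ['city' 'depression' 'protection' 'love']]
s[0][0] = 'shopping'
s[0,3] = 'disaster'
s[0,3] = 'disaster'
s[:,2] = ['education', 'reflection', 'protection']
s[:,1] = ['tension', 'measurement', 'depression']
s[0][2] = 'education'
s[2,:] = ['city', 'depression', 'protection', 'love']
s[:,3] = ['disaster', 'shopping', 'love']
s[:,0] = ['shopping', 'medicine', 'city']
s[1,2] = 'reflection'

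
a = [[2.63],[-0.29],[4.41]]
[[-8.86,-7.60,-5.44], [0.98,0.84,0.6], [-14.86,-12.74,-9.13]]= a @ [[-3.37, -2.89, -2.07]]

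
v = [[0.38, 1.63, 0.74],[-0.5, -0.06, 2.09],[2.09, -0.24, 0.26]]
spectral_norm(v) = 2.33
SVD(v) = [[-0.49,0.36,-0.80], [-0.86,-0.05,0.5], [0.14,0.93,0.33]] @ diag([2.3261012481883405, 2.1782593890426565, 1.5193218938803448]) @ [[0.23,-0.33,-0.91], [0.97,0.17,0.19], [0.09,-0.93,0.36]]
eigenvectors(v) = [[0.64+0.00j,0.13+0.46j,0.13-0.46j], [(0.44+0j),(-0.7+0j),-0.70-0.00j], [0.63+0.00j,(0.29-0.45j),(0.29+0.45j)]]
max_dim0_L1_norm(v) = 3.09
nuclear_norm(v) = 6.02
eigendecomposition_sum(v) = [[0.92-0.00j,(0.56+0j),(0.94+0j)], [0.62-0.00j,0.38+0.00j,0.64+0.00j], [(0.9-0j),(0.55+0j),0.92+0.00j]] + [[(-0.27+0.48j), (0.54+0j), (-0.1-0.49j)], [-0.56-0.57j, -0.22+0.75j, 0.72+0.06j], [0.59-0.13j, -0.39-0.45j, -0.33+0.44j]] + [[(-0.27-0.48j), 0.54-0.00j, -0.10+0.49j], [(-0.56+0.57j), (-0.22-0.75j), (0.72-0.06j)], [(0.59+0.13j), -0.39+0.45j, -0.33-0.44j]]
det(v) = 7.70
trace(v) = 0.58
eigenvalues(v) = [(2.22+0j), (-0.82+1.67j), (-0.82-1.67j)]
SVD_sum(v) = [[-0.26, 0.38, 1.03], [-0.47, 0.67, 1.83], [0.08, -0.11, -0.3]] + [[0.75, 0.13, 0.15], [-0.10, -0.02, -0.02], [1.97, 0.34, 0.38]] + [[-0.11,1.13,-0.44],[0.07,-0.71,0.28],[0.04,-0.47,0.18]]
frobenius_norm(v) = 3.53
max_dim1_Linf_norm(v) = 2.09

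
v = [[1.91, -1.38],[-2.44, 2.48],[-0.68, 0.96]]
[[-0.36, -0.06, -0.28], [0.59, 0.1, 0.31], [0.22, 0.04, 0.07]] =v@[[-0.05, -0.00, -0.19], [0.19, 0.04, -0.06]]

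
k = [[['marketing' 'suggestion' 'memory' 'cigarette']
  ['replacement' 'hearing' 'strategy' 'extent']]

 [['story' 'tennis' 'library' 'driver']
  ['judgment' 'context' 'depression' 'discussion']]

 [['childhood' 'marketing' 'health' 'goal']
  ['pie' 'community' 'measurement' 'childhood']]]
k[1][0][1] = 'tennis'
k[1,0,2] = 'library'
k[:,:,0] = [['marketing', 'replacement'], ['story', 'judgment'], ['childhood', 'pie']]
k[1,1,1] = 'context'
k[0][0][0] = 'marketing'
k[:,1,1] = ['hearing', 'context', 'community']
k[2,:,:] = [['childhood', 'marketing', 'health', 'goal'], ['pie', 'community', 'measurement', 'childhood']]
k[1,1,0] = 'judgment'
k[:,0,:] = [['marketing', 'suggestion', 'memory', 'cigarette'], ['story', 'tennis', 'library', 'driver'], ['childhood', 'marketing', 'health', 'goal']]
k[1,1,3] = 'discussion'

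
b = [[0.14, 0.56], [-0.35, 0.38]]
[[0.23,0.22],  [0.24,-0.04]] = b @ [[-0.19, 0.43], [0.45, 0.29]]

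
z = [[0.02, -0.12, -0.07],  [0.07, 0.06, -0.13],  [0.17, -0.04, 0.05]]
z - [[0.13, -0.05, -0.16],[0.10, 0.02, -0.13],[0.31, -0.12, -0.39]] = [[-0.11, -0.07, 0.09], [-0.03, 0.04, 0.0], [-0.14, 0.08, 0.44]]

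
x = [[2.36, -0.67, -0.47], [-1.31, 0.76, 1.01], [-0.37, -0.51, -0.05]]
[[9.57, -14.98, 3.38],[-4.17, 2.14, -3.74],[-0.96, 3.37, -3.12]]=x @ [[4.12, -7.99, 1.89], [-1.32, -0.01, 5.26], [2.21, -8.24, -5.21]]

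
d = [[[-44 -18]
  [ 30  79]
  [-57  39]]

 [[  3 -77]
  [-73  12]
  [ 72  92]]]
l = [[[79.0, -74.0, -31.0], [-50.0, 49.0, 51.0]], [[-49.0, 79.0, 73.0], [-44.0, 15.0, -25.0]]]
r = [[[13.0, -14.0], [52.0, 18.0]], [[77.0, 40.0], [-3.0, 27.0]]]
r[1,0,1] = 40.0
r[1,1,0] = -3.0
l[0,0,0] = 79.0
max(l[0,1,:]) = 51.0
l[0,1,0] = -50.0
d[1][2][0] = 72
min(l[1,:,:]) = -49.0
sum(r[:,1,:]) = 94.0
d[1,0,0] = 3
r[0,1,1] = 18.0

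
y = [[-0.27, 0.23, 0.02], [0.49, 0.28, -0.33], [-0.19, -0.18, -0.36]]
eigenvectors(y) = [[0.27+0.00j, (0.68+0j), (0.68-0j)], [(0.93+0j), -0.48+0.19j, -0.48-0.19j], [(-0.25+0j), 0.03+0.52j, 0.03-0.52j]]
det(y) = 0.10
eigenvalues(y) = [(0.51+0j), (-0.43+0.08j), (-0.43-0.08j)]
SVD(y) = [[-0.23, 0.06, -0.97], [0.97, -0.09, -0.23], [-0.1, -0.99, -0.03]] @ diag([0.6687763211327593, 0.4424480314307691, 0.32966342195513576]) @ [[0.83, 0.35, -0.43], [0.30, 0.38, 0.88], [0.47, -0.86, 0.21]]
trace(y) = -0.35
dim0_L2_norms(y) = [0.59, 0.4, 0.49]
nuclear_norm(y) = 1.44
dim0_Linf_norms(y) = [0.49, 0.28, 0.36]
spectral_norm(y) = 0.67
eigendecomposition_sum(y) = [[(0.08+0j), (0.11+0j), (-0.04+0j)], [0.28+0.00j, 0.39+0.00j, (-0.14+0j)], [-0.08+0.00j, -0.11+0.00j, (0.04-0j)]] + [[(-0.18+0.06j),0.06+0.05j,0.03+0.26j], [(0.1-0.09j),-0.06-0.02j,(-0.09-0.17j)], [(-0.06-0.13j),(-0.04+0.05j),-0.20+0.04j]] + [[(-0.18-0.06j), 0.06-0.05j, (0.03-0.26j)], [0.10+0.09j, (-0.06+0.02j), (-0.09+0.17j)], [(-0.06+0.13j), -0.04-0.05j, (-0.2-0.04j)]]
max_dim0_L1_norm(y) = 0.95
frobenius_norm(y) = 0.87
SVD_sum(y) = [[-0.13, -0.05, 0.07], [0.54, 0.23, -0.28], [-0.05, -0.02, 0.03]] + [[0.01, 0.01, 0.02], [-0.01, -0.01, -0.03], [-0.13, -0.17, -0.39]] + [[-0.15, 0.27, -0.07], [-0.04, 0.06, -0.02], [-0.01, 0.01, -0.0]]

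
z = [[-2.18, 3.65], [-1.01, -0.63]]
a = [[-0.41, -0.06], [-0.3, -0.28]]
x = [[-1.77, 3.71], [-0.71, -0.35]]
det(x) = 3.25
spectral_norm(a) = 0.56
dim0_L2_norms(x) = [1.91, 3.73]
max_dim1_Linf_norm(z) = 3.65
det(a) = 0.10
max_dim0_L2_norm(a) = 0.51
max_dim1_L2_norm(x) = 4.11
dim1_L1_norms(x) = [5.48, 1.06]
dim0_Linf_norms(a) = [0.41, 0.28]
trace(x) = -2.12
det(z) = 5.06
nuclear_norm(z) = 5.44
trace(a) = -0.69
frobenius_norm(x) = 4.19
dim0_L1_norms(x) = [2.48, 4.06]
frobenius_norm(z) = 4.41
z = x + a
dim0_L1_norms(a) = [0.71, 0.34]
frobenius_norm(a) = 0.58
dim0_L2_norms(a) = [0.51, 0.29]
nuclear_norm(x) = 4.90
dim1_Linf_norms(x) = [3.71, 0.71]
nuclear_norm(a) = 0.73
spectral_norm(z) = 4.25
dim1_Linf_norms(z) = [3.65, 1.01]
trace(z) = -2.81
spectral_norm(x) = 4.11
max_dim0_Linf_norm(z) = 3.65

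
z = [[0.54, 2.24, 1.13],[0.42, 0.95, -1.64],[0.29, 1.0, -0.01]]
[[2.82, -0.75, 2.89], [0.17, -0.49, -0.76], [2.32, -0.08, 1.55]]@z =[[2.05, 8.49, 4.39], [-0.33, -0.84, 1.0], [1.67, 6.67, 2.74]]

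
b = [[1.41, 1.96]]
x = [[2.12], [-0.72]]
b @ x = [[1.58]]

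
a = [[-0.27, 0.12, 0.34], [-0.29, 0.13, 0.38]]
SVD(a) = [[-0.67,-0.74], [-0.74,0.67]] @ diag([0.6695220184329935, 0.006345615290133689]) @ [[0.59,-0.26,-0.76], [0.74,-0.21,0.64]]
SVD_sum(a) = [[-0.27,0.12,0.34], [-0.29,0.13,0.38]] + [[-0.00, 0.00, -0.0], [0.0, -0.0, 0.00]]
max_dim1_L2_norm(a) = 0.5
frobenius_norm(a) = 0.67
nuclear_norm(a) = 0.68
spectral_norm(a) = 0.67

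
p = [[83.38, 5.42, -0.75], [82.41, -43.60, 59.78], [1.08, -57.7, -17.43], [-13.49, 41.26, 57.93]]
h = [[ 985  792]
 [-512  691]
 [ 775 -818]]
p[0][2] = -0.75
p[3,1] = 41.26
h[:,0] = [985, -512, 775]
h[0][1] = 792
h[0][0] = 985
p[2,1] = -57.7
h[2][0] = 775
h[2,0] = 775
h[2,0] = 775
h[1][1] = 691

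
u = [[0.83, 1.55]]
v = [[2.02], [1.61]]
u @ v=[[4.17]]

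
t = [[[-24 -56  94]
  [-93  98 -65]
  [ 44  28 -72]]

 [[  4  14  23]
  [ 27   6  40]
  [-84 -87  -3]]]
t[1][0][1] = 14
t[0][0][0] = -24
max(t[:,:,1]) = 98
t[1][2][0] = -84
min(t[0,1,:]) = -93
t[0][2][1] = 28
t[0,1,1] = 98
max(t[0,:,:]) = 98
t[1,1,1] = 6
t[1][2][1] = -87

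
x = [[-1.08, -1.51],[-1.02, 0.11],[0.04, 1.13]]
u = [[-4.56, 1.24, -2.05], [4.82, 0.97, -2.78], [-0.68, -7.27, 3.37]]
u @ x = [[3.58, 4.71], [-6.31, -10.31], [8.28, 4.04]]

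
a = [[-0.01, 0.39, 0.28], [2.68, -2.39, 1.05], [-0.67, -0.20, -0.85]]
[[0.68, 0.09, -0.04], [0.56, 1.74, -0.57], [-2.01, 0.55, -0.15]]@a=[[0.26, 0.06, 0.32], [5.04, -3.83, 2.47], [1.59, -2.07, 0.14]]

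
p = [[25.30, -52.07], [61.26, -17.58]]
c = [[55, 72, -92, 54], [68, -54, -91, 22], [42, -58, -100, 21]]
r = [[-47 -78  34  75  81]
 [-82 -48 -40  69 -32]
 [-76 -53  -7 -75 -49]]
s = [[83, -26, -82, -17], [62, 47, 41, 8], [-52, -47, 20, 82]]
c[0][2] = -92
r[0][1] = -78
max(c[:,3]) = 54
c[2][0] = 42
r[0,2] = 34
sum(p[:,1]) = -69.65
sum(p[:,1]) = -69.65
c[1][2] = -91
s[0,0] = 83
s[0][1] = -26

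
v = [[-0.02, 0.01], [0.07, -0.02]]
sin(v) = [[-0.02, 0.01], [0.07, -0.02]]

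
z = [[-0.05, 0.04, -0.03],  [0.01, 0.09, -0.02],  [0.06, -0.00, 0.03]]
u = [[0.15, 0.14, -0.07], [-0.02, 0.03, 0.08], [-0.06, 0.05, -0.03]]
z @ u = [[-0.01, -0.01, 0.01],[0.0, 0.00, 0.01],[0.01, 0.01, -0.01]]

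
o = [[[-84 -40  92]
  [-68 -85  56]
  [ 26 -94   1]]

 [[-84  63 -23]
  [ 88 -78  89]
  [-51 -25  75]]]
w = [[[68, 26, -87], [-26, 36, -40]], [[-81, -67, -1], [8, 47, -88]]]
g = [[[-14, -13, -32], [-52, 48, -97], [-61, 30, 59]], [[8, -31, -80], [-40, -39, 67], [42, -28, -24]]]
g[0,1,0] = -52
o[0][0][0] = -84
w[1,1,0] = 8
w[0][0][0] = 68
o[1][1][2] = 89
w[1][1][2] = -88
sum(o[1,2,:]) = -1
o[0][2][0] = 26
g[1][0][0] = 8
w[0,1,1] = 36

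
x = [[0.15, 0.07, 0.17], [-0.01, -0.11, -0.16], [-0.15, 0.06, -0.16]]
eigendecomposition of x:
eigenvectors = [[-0.84+0.00j, -0.32+0.24j, (-0.32-0.24j)], [(-0.31+0j), (0.68+0j), 0.68-0.00j], [(0.44+0j), (-0.01-0.62j), -0.01+0.62j]]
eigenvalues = [(0.09+0j), (-0.1+0.14j), (-0.1-0.14j)]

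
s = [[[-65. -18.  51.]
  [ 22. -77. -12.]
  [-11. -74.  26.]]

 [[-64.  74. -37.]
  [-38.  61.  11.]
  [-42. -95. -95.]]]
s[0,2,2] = 26.0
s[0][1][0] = 22.0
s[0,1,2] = -12.0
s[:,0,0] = [-65.0, -64.0]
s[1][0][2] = -37.0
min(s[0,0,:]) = -65.0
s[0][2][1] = -74.0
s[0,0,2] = 51.0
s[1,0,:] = [-64.0, 74.0, -37.0]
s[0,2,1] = -74.0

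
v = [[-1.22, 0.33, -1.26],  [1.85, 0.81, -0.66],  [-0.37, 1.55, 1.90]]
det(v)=-8.196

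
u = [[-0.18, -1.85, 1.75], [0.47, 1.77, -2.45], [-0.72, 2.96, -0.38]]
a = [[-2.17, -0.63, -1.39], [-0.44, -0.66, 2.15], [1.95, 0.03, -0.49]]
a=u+[[-1.99, 1.22, -3.14], [-0.91, -2.43, 4.60], [2.67, -2.93, -0.11]]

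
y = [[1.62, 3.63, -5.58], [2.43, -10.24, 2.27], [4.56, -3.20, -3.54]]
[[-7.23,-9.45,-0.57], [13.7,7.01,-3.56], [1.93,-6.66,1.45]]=y @ [[-0.15, -1.67, 2.63], [-1.28, -0.95, 1.36], [0.42, 0.59, 1.75]]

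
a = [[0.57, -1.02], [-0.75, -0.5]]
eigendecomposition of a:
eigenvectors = [[0.9, 0.55], [-0.43, 0.84]]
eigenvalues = [1.06, -0.99]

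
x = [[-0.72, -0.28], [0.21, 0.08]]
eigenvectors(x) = [[-0.96,  0.36],[0.28,  -0.93]]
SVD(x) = [[-0.96, 0.28], [0.28, 0.96]] @ diag([0.8045481808860099, 0.0014915203694556838]) @ [[0.93, 0.36], [0.36, -0.93]]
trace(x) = -0.64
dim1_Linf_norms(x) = [0.72, 0.21]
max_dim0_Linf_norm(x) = 0.72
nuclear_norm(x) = 0.81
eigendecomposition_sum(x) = [[-0.72, -0.28], [0.21, 0.08]] + [[0.0,0.00],[-0.00,-0.0]]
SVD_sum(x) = [[-0.72, -0.28],[0.21, 0.08]] + [[0.00, -0.00], [0.0, -0.00]]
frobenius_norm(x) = 0.80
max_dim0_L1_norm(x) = 0.93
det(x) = 0.00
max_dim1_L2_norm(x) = 0.77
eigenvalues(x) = [-0.64, -0.0]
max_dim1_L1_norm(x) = 1.0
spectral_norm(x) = 0.80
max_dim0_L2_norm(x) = 0.75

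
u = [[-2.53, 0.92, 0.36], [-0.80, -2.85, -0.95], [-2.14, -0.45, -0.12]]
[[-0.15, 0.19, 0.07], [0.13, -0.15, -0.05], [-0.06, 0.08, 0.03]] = u @ [[0.04, -0.05, -0.02], [-0.05, 0.06, 0.02], [-0.02, 0.02, 0.01]]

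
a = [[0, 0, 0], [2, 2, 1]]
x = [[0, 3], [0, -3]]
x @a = [[6, 6, 3], [-6, -6, -3]]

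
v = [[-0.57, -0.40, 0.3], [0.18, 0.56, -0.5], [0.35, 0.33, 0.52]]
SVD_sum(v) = [[-0.42, -0.51, 0.32],[0.40, 0.50, -0.31],[0.12, 0.14, -0.09]] + [[-0.02, -0.01, -0.05], [-0.11, -0.05, -0.22], [0.29, 0.13, 0.59]] + [[-0.13, 0.12, 0.03], [-0.12, 0.11, 0.03], [-0.05, 0.05, 0.01]]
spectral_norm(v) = 1.04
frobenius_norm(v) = 1.29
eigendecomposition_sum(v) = [[-0.58+0.00j, (-0.23+0j), 0.06-0.00j], [0.16-0.00j, (0.06-0j), -0.02+0.00j], [(0.14-0j), 0.06-0.00j, -0.01+0.00j]] + [[0.01-0.07j,(-0.08-0.11j),(0.12-0.15j)], [(0.01+0.17j),0.25+0.24j,-0.24+0.40j], [0.10-0.02j,(0.14-0.17j),0.27+0.12j]] + [[0.01+0.07j,-0.08+0.11j,0.12+0.15j], [0.01-0.17j,(0.25-0.24j),(-0.24-0.4j)], [(0.1+0.02j),(0.14+0.17j),0.27-0.12j]]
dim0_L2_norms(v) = [0.69, 0.76, 0.78]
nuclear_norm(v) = 2.02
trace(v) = 0.51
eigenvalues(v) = [(-0.53+0j), (0.52+0.3j), (0.52-0.3j)]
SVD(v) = [[-0.70, -0.08, 0.71], [0.68, -0.35, 0.64], [0.2, 0.93, 0.30]] @ diag([1.0417136046358706, 0.722006632622894, 0.2573697502914642]) @ [[0.57, 0.70, -0.43], [0.43, 0.20, 0.88], [-0.70, 0.69, 0.19]]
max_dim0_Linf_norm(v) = 0.57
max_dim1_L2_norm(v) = 0.77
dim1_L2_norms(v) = [0.76, 0.77, 0.71]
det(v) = -0.19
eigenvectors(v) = [[0.94+0.00j,(0.32+0.05j),(0.32-0.05j)], [-0.26+0.00j,(-0.8+0j),-0.80-0.00j], [(-0.23+0j),0.05+0.50j,0.05-0.50j]]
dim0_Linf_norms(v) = [0.57, 0.56, 0.52]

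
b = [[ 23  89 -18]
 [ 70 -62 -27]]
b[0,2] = -18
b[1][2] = -27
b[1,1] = -62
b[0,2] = -18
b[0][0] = 23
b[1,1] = -62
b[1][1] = -62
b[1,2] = -27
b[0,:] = [23, 89, -18]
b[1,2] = -27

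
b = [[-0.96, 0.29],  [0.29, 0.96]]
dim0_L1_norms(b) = [1.25, 1.25]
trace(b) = 0.00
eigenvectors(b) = [[-0.99, -0.15], [0.15, -0.99]]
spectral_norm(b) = 1.00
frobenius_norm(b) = 1.42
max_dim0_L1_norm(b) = 1.25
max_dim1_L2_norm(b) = 1.0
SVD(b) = [[-0.96, 0.29], [0.29, 0.96]] @ diag([1.0028459502834919, 1.0028459502834919]) @ [[1.00, 0.00], [0.00, 1.00]]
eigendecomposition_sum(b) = [[-0.98,0.14], [0.15,-0.02]] + [[0.02, 0.14], [0.14, 0.98]]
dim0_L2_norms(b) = [1.0, 1.0]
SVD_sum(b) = [[-0.96, 0.0],[0.29, 0.00]] + [[0.00,0.29], [0.0,0.96]]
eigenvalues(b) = [-1.0, 1.0]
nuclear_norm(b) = 2.01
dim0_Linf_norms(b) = [0.96, 0.96]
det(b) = -1.01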